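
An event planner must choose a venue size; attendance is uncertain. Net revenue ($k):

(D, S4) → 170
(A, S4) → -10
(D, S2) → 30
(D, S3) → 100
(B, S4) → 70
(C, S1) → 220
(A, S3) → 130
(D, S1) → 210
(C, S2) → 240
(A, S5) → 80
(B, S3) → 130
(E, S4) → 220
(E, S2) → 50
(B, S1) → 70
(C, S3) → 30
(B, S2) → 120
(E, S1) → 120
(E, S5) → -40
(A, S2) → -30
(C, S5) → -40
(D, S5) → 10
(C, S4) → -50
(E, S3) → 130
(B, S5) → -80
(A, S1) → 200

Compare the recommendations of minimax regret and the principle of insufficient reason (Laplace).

Column bests: S1=220, S2=240, S3=130, S4=220, S5=80.
A regrets: 20, 270, 0, 230, 0 → max 270
B regrets: 150, 120, 0, 150, 160 → max 160
C regrets: 0, 0, 100, 270, 120 → max 270
D regrets: 10, 210, 30, 50, 70 → max 210
E regrets: 100, 190, 0, 0, 120 → max 190
Smallest max regret = 160 → B.
Row averages: A=74, B=62, C=80, D=104, E=96
Highest average = 104 → D.

minimax regret → B; laplace → D (disagree)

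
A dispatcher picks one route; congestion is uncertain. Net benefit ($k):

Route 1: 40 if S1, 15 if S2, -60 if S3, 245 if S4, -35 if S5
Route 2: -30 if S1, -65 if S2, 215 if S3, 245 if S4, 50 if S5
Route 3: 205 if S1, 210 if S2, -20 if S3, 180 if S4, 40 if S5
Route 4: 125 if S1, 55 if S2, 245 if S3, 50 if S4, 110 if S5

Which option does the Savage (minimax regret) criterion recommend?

Column bests: S1=205, S2=210, S3=245, S4=245, S5=110.
Route 1 regrets: 165, 195, 305, 0, 145 → max 305
Route 2 regrets: 235, 275, 30, 0, 60 → max 275
Route 3 regrets: 0, 0, 265, 65, 70 → max 265
Route 4 regrets: 80, 155, 0, 195, 0 → max 195
Smallest max regret = 195 → Route 4.

Route 4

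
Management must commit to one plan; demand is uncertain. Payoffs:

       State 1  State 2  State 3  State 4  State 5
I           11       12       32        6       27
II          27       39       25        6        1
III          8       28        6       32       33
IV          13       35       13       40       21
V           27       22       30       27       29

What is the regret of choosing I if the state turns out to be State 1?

16

Best payoff under State 1 is 27.
Regret = 27 − 11 = 16.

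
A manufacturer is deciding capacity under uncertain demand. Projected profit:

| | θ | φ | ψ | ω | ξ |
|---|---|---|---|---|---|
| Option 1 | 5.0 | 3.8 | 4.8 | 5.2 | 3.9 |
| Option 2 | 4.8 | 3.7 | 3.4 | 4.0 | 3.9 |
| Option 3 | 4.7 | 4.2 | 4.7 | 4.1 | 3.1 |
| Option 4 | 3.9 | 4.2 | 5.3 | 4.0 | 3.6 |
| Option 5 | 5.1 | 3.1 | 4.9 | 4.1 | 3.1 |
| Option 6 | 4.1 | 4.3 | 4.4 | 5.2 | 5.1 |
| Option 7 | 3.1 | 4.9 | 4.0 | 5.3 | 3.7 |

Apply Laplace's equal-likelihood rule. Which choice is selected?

Row averages: Option 1=4.54, Option 2=3.96, Option 3=4.16, Option 4=4.2, Option 5=4.06, Option 6=4.62, Option 7=4.2
Highest average = 4.62 → Option 6.

Option 6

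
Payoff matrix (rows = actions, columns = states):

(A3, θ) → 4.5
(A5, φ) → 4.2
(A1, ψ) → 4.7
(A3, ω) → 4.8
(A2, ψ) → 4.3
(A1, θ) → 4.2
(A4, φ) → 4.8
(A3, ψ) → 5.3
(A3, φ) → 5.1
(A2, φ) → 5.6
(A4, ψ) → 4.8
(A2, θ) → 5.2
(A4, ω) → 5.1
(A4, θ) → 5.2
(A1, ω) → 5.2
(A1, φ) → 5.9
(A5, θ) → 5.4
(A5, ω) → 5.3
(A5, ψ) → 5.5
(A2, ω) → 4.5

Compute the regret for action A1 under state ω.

0.1

Best payoff under ω is 5.3.
Regret = 5.3 − 5.2 = 0.1.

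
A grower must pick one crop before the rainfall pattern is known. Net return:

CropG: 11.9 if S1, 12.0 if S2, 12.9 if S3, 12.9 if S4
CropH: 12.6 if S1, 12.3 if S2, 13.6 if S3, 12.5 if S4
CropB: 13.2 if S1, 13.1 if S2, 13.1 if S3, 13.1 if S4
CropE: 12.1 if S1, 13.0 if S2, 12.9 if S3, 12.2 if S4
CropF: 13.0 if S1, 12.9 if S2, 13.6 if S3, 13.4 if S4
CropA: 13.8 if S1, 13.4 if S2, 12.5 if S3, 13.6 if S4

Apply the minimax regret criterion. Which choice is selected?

CropB

Column bests: S1=13.8, S2=13.4, S3=13.6, S4=13.6.
CropG regrets: 1.9, 1.4, 0.7, 0.7 → max 1.9
CropH regrets: 1.2, 1.1, 0.0, 1.1 → max 1.2
CropB regrets: 0.6, 0.3, 0.5, 0.5 → max 0.6
CropE regrets: 1.7, 0.4, 0.7, 1.4 → max 1.7
CropF regrets: 0.8, 0.5, 0.0, 0.2 → max 0.8
CropA regrets: 0.0, 0.0, 1.1, 0.0 → max 1.1
Smallest max regret = 0.6 → CropB.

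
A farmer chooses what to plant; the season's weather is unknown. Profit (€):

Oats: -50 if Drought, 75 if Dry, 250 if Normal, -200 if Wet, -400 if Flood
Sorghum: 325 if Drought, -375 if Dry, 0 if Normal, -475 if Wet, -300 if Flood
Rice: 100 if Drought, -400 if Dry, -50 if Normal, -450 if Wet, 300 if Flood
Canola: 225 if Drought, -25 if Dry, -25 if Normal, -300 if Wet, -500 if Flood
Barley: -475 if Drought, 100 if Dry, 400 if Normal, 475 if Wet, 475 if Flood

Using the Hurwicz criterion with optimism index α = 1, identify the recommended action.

Barley

Oats: 1·250 + 0·(-400) = 250
Sorghum: 1·325 + 0·(-475) = 325
Rice: 1·300 + 0·(-450) = 300
Canola: 1·225 + 0·(-500) = 225
Barley: 1·475 + 0·(-475) = 475
Highest Hurwicz score = 475 → Barley.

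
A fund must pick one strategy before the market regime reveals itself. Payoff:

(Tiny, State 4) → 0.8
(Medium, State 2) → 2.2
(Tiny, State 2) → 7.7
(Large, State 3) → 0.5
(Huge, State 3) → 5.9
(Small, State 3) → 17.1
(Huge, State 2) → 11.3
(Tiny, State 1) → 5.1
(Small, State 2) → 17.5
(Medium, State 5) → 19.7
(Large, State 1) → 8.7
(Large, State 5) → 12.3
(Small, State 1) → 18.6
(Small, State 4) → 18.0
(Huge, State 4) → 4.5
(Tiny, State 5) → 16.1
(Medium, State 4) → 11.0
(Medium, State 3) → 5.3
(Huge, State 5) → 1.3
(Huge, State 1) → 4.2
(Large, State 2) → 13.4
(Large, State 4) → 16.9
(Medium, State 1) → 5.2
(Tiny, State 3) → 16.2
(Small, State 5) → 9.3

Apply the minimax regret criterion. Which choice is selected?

Small

Column bests: State 1=18.6, State 2=17.5, State 3=17.1, State 4=18.0, State 5=19.7.
Tiny regrets: 13.5, 9.8, 0.9, 17.2, 3.6 → max 17.2
Small regrets: 0.0, 0.0, 0.0, 0.0, 10.4 → max 10.4
Medium regrets: 13.4, 15.3, 11.8, 7.0, 0.0 → max 15.3
Large regrets: 9.9, 4.1, 16.6, 1.1, 7.4 → max 16.6
Huge regrets: 14.4, 6.2, 11.2, 13.5, 18.4 → max 18.4
Smallest max regret = 10.4 → Small.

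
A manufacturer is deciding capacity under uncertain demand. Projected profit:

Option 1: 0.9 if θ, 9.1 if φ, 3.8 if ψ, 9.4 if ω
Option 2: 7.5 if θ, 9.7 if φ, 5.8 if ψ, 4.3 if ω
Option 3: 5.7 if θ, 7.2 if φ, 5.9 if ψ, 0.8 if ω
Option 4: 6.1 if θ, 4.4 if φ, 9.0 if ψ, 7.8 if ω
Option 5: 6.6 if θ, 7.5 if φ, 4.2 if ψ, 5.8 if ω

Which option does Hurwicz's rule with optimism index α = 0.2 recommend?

Option 1: 0.2·9.4 + 0.8·0.9 = 2.6
Option 2: 0.2·9.7 + 0.8·4.3 = 5.38
Option 3: 0.2·7.2 + 0.8·0.8 = 2.08
Option 4: 0.2·9.0 + 0.8·4.4 = 5.32
Option 5: 0.2·7.5 + 0.8·4.2 = 4.86
Highest Hurwicz score = 5.38 → Option 2.

Option 2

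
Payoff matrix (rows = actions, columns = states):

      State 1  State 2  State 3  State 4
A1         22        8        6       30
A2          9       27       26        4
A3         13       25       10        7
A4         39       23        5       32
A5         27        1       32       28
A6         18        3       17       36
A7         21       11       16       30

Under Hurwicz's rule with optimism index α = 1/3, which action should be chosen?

A7

A1: 1/3·30 + 2/3·6 = 14
A2: 1/3·27 + 2/3·4 = 35/3
A3: 1/3·25 + 2/3·7 = 13
A4: 1/3·39 + 2/3·5 = 49/3
A5: 1/3·32 + 2/3·1 = 34/3
A6: 1/3·36 + 2/3·3 = 14
A7: 1/3·30 + 2/3·11 = 52/3
Highest Hurwicz score = 52/3 → A7.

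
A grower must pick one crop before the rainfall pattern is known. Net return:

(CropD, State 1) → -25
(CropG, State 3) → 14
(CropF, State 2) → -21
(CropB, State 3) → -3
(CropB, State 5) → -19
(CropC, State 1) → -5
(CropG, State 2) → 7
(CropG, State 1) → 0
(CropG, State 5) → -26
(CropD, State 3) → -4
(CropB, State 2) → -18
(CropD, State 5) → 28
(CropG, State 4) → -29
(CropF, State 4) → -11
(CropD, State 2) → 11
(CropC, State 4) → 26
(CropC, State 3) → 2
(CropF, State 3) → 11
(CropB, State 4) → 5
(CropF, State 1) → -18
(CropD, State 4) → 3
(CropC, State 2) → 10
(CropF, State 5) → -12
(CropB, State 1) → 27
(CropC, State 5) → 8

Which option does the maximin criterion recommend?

Row minima: CropF=-21, CropD=-25, CropC=-5, CropB=-19, CropG=-29
Best worst-case = -5 → CropC.

CropC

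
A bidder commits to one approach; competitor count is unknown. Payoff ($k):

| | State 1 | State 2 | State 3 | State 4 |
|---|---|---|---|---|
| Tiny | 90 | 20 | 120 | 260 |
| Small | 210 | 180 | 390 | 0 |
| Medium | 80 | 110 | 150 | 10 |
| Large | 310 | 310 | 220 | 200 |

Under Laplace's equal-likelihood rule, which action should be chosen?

Large

Row averages: Tiny=122.5, Small=195, Medium=87.5, Large=260
Highest average = 260 → Large.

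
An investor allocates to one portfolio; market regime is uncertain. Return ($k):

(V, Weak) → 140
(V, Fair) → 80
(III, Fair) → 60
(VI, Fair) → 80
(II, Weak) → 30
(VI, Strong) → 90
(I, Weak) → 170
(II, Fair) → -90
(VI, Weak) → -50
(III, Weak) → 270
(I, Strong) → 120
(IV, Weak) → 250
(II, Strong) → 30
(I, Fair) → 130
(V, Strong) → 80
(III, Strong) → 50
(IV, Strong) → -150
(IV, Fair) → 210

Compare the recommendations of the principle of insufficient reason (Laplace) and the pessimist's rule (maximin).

laplace → I; maximin → I (agree)

Row averages: I=140, II=-10, III=380/3, IV=310/3, V=100, VI=40
Highest average = 140 → I.
Row minima: I=120, II=-90, III=50, IV=-150, V=80, VI=-50
Best worst-case = 120 → I.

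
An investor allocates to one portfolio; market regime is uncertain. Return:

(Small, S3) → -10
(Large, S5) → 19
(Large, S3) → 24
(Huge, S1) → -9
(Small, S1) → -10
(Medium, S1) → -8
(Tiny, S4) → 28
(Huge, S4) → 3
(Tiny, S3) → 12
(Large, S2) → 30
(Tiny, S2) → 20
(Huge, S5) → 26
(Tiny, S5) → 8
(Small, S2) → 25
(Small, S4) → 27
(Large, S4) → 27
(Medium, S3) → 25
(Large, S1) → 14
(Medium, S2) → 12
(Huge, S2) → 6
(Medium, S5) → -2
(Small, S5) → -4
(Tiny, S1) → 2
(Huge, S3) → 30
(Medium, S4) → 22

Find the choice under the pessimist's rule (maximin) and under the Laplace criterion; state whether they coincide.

maximin → Large; laplace → Large (agree)

Row minima: Tiny=2, Small=-10, Medium=-8, Large=14, Huge=-9
Best worst-case = 14 → Large.
Row averages: Tiny=14, Small=5.6, Medium=9.8, Large=22.8, Huge=11.2
Highest average = 22.8 → Large.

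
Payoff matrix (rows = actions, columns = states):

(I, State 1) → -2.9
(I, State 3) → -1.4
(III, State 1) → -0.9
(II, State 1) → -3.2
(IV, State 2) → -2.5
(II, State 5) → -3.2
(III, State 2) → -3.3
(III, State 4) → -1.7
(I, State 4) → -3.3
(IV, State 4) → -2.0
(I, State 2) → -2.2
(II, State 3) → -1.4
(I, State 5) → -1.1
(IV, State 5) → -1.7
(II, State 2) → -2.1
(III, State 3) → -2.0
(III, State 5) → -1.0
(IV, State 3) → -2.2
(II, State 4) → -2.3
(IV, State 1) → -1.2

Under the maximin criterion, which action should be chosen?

Row minima: I=-3.3, II=-3.2, III=-3.3, IV=-2.5
Best worst-case = -2.5 → IV.

IV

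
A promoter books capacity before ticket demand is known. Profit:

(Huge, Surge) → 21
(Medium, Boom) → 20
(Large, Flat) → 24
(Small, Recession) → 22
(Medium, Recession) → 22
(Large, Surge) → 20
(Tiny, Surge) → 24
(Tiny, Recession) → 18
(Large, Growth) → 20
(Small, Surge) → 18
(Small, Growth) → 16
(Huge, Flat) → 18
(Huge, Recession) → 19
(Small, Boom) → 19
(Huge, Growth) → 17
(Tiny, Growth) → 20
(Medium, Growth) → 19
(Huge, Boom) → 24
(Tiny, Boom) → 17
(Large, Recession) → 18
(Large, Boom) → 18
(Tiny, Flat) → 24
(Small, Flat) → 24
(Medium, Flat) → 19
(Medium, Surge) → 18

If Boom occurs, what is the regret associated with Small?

5

Best payoff under Boom is 24.
Regret = 24 − 19 = 5.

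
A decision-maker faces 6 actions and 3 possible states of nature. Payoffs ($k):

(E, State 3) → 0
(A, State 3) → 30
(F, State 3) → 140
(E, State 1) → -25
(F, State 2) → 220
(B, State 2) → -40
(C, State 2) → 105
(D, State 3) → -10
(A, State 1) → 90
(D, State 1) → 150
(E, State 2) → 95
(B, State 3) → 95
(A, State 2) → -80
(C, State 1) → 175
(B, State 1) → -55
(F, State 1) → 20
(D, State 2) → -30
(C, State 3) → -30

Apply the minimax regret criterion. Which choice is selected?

F

Column bests: State 1=175, State 2=220, State 3=140.
A regrets: 85, 300, 110 → max 300
B regrets: 230, 260, 45 → max 260
C regrets: 0, 115, 170 → max 170
D regrets: 25, 250, 150 → max 250
E regrets: 200, 125, 140 → max 200
F regrets: 155, 0, 0 → max 155
Smallest max regret = 155 → F.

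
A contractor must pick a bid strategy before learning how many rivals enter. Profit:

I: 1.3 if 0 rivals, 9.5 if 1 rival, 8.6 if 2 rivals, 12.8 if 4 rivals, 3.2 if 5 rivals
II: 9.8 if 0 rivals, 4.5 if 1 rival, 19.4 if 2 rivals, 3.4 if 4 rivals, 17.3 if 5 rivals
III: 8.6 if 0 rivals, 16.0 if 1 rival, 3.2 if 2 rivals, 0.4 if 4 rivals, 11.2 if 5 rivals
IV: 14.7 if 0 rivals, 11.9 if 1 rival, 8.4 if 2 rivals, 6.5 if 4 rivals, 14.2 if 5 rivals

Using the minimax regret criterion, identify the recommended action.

Column bests: 0 rivals=14.7, 1 rival=16.0, 2 rivals=19.4, 4 rivals=12.8, 5 rivals=17.3.
I regrets: 13.4, 6.5, 10.8, 0.0, 14.1 → max 14.1
II regrets: 4.9, 11.5, 0.0, 9.4, 0.0 → max 11.5
III regrets: 6.1, 0.0, 16.2, 12.4, 6.1 → max 16.2
IV regrets: 0.0, 4.1, 11.0, 6.3, 3.1 → max 11.0
Smallest max regret = 11.0 → IV.

IV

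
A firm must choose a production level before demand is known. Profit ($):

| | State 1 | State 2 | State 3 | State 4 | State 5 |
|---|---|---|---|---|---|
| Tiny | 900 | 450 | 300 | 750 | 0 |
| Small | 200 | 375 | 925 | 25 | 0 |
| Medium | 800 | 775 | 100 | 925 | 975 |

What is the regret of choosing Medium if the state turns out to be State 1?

Best payoff under State 1 is 900.
Regret = 900 − 800 = 100.

100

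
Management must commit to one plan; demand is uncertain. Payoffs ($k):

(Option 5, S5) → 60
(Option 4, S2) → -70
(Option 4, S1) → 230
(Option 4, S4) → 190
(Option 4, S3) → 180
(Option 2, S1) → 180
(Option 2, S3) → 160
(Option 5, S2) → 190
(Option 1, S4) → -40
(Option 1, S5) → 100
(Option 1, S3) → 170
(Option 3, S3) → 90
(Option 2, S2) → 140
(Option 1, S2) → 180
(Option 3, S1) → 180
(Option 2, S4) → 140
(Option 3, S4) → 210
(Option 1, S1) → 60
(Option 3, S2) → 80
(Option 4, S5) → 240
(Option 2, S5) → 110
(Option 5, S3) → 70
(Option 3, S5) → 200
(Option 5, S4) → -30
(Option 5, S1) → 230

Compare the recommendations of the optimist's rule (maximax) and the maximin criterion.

Row maxima: Option 1=180, Option 2=180, Option 3=210, Option 4=240, Option 5=230
Best best-case = 240 → Option 4.
Row minima: Option 1=-40, Option 2=110, Option 3=80, Option 4=-70, Option 5=-30
Best worst-case = 110 → Option 2.

maximax → Option 4; maximin → Option 2 (disagree)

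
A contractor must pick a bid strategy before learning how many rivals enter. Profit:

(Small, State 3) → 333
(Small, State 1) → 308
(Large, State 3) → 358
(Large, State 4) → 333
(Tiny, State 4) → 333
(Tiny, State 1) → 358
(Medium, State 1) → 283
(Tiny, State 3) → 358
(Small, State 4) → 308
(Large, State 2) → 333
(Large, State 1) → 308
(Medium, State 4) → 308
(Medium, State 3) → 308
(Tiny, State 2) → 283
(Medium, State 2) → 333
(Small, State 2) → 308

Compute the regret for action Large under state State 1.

50

Best payoff under State 1 is 358.
Regret = 358 − 308 = 50.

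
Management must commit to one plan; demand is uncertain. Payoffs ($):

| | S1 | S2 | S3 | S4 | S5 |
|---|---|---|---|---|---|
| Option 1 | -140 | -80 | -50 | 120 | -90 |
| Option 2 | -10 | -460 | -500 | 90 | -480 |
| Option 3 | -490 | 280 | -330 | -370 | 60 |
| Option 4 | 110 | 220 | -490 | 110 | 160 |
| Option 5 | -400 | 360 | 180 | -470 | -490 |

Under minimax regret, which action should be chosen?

Column bests: S1=110, S2=360, S3=180, S4=120, S5=160.
Option 1 regrets: 250, 440, 230, 0, 250 → max 440
Option 2 regrets: 120, 820, 680, 30, 640 → max 820
Option 3 regrets: 600, 80, 510, 490, 100 → max 600
Option 4 regrets: 0, 140, 670, 10, 0 → max 670
Option 5 regrets: 510, 0, 0, 590, 650 → max 650
Smallest max regret = 440 → Option 1.

Option 1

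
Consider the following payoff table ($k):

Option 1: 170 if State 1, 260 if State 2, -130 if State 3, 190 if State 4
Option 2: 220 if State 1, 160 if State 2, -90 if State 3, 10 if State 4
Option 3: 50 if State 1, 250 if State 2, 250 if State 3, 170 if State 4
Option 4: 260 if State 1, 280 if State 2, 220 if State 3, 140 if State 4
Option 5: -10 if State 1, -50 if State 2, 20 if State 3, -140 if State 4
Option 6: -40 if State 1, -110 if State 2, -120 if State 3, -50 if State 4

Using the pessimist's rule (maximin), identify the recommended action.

Row minima: Option 1=-130, Option 2=-90, Option 3=50, Option 4=140, Option 5=-140, Option 6=-120
Best worst-case = 140 → Option 4.

Option 4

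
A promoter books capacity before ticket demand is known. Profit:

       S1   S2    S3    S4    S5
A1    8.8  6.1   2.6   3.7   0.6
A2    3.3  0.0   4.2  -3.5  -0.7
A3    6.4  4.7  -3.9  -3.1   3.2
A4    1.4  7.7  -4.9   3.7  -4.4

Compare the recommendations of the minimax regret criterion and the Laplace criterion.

minimax regret → A1; laplace → A1 (agree)

Column bests: S1=8.8, S2=7.7, S3=4.2, S4=3.7, S5=3.2.
A1 regrets: 0.0, 1.6, 1.6, 0.0, 2.6 → max 2.6
A2 regrets: 5.5, 7.7, 0.0, 7.2, 3.9 → max 7.7
A3 regrets: 2.4, 3.0, 8.1, 6.8, 0.0 → max 8.1
A4 regrets: 7.4, 0.0, 9.1, 0.0, 7.6 → max 9.1
Smallest max regret = 2.6 → A1.
Row averages: A1=4.36, A2=0.66, A3=1.46, A4=0.7
Highest average = 4.36 → A1.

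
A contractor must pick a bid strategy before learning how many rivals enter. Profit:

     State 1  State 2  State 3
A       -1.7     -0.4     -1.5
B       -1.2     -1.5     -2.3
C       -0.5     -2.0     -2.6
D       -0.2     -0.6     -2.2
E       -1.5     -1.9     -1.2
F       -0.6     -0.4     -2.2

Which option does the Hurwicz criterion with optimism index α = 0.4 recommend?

A: 0.4·(-0.4) + 0.6·(-1.7) = -1.18
B: 0.4·(-1.2) + 0.6·(-2.3) = -1.86
C: 0.4·(-0.5) + 0.6·(-2.6) = -1.76
D: 0.4·(-0.2) + 0.6·(-2.2) = -1.4
E: 0.4·(-1.2) + 0.6·(-1.9) = -1.62
F: 0.4·(-0.4) + 0.6·(-2.2) = -1.48
Highest Hurwicz score = -1.18 → A.

A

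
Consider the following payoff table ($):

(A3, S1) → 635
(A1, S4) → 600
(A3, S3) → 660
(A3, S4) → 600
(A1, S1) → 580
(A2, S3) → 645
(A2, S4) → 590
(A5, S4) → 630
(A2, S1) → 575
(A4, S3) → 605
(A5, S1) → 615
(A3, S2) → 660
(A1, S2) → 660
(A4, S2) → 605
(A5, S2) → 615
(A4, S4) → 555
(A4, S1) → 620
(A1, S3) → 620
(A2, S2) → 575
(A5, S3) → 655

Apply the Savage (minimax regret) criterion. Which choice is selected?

Column bests: S1=635, S2=660, S3=660, S4=630.
A1 regrets: 55, 0, 40, 30 → max 55
A2 regrets: 60, 85, 15, 40 → max 85
A3 regrets: 0, 0, 0, 30 → max 30
A4 regrets: 15, 55, 55, 75 → max 75
A5 regrets: 20, 45, 5, 0 → max 45
Smallest max regret = 30 → A3.

A3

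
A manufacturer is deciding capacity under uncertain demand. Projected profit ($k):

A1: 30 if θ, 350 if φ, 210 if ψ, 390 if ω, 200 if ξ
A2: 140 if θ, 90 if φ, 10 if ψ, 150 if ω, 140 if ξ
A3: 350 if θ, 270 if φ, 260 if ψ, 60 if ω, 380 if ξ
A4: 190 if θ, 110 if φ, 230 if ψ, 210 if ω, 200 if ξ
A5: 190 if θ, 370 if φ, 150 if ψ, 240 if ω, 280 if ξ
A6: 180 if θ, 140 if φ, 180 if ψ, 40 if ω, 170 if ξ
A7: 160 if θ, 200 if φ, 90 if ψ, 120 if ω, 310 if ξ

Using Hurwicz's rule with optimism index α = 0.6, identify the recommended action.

A1: 0.6·390 + 0.4·30 = 246
A2: 0.6·150 + 0.4·10 = 94
A3: 0.6·380 + 0.4·60 = 252
A4: 0.6·230 + 0.4·110 = 182
A5: 0.6·370 + 0.4·150 = 282
A6: 0.6·180 + 0.4·40 = 124
A7: 0.6·310 + 0.4·90 = 222
Highest Hurwicz score = 282 → A5.

A5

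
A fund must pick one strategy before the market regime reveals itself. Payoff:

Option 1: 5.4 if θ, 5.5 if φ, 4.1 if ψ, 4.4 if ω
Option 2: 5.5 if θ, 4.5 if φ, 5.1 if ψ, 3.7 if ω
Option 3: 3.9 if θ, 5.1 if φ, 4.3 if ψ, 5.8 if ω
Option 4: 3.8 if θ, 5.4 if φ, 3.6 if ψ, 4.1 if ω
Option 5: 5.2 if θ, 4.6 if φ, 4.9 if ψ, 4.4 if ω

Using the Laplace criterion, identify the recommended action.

Row averages: Option 1=4.85, Option 2=4.7, Option 3=4.775, Option 4=4.225, Option 5=4.775
Highest average = 4.85 → Option 1.

Option 1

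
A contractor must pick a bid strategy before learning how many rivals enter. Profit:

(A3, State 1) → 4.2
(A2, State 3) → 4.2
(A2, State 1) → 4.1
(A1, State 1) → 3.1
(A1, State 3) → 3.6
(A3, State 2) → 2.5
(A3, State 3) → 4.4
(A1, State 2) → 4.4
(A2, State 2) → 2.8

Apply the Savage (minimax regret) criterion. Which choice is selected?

A1

Column bests: State 1=4.2, State 2=4.4, State 3=4.4.
A1 regrets: 1.1, 0.0, 0.8 → max 1.1
A2 regrets: 0.1, 1.6, 0.2 → max 1.6
A3 regrets: 0.0, 1.9, 0.0 → max 1.9
Smallest max regret = 1.1 → A1.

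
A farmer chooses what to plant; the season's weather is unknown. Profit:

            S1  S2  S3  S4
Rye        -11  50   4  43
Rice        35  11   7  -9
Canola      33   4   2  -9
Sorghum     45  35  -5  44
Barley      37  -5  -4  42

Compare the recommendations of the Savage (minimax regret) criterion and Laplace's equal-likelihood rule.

Column bests: S1=45, S2=50, S3=7, S4=44.
Rye regrets: 56, 0, 3, 1 → max 56
Rice regrets: 10, 39, 0, 53 → max 53
Canola regrets: 12, 46, 5, 53 → max 53
Sorghum regrets: 0, 15, 12, 0 → max 15
Barley regrets: 8, 55, 11, 2 → max 55
Smallest max regret = 15 → Sorghum.
Row averages: Rye=21.5, Rice=11, Canola=7.5, Sorghum=29.75, Barley=17.5
Highest average = 29.75 → Sorghum.

minimax regret → Sorghum; laplace → Sorghum (agree)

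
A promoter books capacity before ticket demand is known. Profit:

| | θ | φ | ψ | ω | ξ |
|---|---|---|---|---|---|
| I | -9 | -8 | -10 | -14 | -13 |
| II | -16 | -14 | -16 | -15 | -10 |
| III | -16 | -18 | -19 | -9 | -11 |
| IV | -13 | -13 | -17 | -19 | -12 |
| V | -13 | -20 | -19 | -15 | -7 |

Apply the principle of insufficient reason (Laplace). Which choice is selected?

Row averages: I=-10.8, II=-14.2, III=-14.6, IV=-14.8, V=-14.8
Highest average = -10.8 → I.

I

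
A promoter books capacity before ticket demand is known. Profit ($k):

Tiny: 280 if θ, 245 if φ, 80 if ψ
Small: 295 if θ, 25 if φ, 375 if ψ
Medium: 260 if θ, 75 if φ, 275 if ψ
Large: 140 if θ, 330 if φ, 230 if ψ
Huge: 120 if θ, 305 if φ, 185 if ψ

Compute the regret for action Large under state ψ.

Best payoff under ψ is 375.
Regret = 375 − 230 = 145.

145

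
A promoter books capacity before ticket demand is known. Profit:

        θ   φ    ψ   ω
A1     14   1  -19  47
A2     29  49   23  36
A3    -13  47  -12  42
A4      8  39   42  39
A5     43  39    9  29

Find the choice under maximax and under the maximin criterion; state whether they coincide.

Row maxima: A1=47, A2=49, A3=47, A4=42, A5=43
Best best-case = 49 → A2.
Row minima: A1=-19, A2=23, A3=-13, A4=8, A5=9
Best worst-case = 23 → A2.

maximax → A2; maximin → A2 (agree)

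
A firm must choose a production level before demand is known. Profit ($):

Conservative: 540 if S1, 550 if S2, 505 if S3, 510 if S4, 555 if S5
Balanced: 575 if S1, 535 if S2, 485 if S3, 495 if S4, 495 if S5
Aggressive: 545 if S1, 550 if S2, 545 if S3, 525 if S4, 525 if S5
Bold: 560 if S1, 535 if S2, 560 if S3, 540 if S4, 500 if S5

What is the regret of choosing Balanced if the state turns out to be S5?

60

Best payoff under S5 is 555.
Regret = 555 − 495 = 60.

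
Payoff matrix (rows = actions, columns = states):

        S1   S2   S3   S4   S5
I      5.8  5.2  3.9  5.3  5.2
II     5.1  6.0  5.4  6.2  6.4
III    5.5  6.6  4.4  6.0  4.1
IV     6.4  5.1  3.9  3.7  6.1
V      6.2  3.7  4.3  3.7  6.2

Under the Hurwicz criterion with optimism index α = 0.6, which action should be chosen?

II

I: 0.6·5.8 + 0.4·3.9 = 5.04
II: 0.6·6.4 + 0.4·5.1 = 5.88
III: 0.6·6.6 + 0.4·4.1 = 5.6
IV: 0.6·6.4 + 0.4·3.7 = 5.32
V: 0.6·6.2 + 0.4·3.7 = 5.2
Highest Hurwicz score = 5.88 → II.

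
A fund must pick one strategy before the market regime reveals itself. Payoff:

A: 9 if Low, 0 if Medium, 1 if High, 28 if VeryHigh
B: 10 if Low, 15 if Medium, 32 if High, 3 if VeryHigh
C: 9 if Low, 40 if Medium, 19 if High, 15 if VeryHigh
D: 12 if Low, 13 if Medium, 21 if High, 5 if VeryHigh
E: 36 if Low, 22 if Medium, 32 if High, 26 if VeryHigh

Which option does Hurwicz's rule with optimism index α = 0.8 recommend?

A: 0.8·28 + 0.2·0 = 22.4
B: 0.8·32 + 0.2·3 = 26.2
C: 0.8·40 + 0.2·9 = 33.8
D: 0.8·21 + 0.2·5 = 17.8
E: 0.8·36 + 0.2·22 = 33.2
Highest Hurwicz score = 33.8 → C.

C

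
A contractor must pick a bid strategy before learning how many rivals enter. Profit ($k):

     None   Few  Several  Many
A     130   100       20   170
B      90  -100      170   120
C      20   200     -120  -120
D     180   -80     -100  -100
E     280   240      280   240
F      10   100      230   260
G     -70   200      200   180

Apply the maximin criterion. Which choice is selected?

E

Row minima: A=20, B=-100, C=-120, D=-100, E=240, F=10, G=-70
Best worst-case = 240 → E.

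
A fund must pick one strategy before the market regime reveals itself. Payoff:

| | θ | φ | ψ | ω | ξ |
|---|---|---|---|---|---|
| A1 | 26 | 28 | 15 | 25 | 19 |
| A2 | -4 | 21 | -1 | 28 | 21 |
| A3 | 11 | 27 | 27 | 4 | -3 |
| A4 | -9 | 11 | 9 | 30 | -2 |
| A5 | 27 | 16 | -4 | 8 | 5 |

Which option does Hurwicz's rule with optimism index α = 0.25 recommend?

A1: 0.25·28 + 0.75·15 = 18.25
A2: 0.25·28 + 0.75·(-4) = 4
A3: 0.25·27 + 0.75·(-3) = 4.5
A4: 0.25·30 + 0.75·(-9) = 0.75
A5: 0.25·27 + 0.75·(-4) = 3.75
Highest Hurwicz score = 18.25 → A1.

A1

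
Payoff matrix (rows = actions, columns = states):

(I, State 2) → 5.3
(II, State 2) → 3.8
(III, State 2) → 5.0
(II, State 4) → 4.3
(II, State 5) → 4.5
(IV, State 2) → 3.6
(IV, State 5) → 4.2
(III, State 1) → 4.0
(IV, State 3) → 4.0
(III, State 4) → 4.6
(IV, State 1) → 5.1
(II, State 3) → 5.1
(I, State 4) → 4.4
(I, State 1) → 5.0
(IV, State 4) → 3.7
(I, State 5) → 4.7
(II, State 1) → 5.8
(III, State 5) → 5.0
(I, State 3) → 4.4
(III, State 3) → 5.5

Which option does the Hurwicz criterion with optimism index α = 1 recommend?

I: 1·5.3 + 0·4.4 = 5.3
II: 1·5.8 + 0·3.8 = 5.8
III: 1·5.5 + 0·4.0 = 5.5
IV: 1·5.1 + 0·3.6 = 5.1
Highest Hurwicz score = 5.8 → II.

II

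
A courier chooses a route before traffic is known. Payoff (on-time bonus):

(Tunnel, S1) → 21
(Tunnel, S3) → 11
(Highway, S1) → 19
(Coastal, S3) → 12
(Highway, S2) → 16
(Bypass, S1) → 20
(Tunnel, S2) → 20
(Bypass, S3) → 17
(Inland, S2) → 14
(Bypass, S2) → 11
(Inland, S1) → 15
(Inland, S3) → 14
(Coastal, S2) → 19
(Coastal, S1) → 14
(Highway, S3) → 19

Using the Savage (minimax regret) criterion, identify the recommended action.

Highway

Column bests: S1=21, S2=20, S3=19.
Tunnel regrets: 0, 0, 8 → max 8
Inland regrets: 6, 6, 5 → max 6
Highway regrets: 2, 4, 0 → max 4
Coastal regrets: 7, 1, 7 → max 7
Bypass regrets: 1, 9, 2 → max 9
Smallest max regret = 4 → Highway.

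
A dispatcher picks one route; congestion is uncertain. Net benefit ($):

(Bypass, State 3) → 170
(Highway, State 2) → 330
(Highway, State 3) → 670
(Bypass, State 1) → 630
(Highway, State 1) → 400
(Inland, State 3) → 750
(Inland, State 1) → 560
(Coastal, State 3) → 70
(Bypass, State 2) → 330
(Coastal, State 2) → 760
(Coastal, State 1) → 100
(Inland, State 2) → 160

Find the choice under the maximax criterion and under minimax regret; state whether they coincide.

maximax → Coastal; minimax regret → Highway (disagree)

Row maxima: Coastal=760, Bypass=630, Inland=750, Highway=670
Best best-case = 760 → Coastal.
Column bests: State 1=630, State 2=760, State 3=750.
Coastal regrets: 530, 0, 680 → max 680
Bypass regrets: 0, 430, 580 → max 580
Inland regrets: 70, 600, 0 → max 600
Highway regrets: 230, 430, 80 → max 430
Smallest max regret = 430 → Highway.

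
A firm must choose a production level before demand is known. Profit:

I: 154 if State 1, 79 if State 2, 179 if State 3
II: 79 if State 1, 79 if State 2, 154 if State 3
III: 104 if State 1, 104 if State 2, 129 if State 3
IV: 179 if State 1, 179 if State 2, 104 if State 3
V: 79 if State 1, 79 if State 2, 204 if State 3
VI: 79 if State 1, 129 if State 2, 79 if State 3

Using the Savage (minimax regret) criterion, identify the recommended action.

III

Column bests: State 1=179, State 2=179, State 3=204.
I regrets: 25, 100, 25 → max 100
II regrets: 100, 100, 50 → max 100
III regrets: 75, 75, 75 → max 75
IV regrets: 0, 0, 100 → max 100
V regrets: 100, 100, 0 → max 100
VI regrets: 100, 50, 125 → max 125
Smallest max regret = 75 → III.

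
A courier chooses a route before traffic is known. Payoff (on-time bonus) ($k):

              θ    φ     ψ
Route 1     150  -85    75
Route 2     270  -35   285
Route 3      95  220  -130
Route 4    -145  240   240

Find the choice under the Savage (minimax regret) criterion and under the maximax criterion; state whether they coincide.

minimax regret → Route 2; maximax → Route 2 (agree)

Column bests: θ=270, φ=240, ψ=285.
Route 1 regrets: 120, 325, 210 → max 325
Route 2 regrets: 0, 275, 0 → max 275
Route 3 regrets: 175, 20, 415 → max 415
Route 4 regrets: 415, 0, 45 → max 415
Smallest max regret = 275 → Route 2.
Row maxima: Route 1=150, Route 2=285, Route 3=220, Route 4=240
Best best-case = 285 → Route 2.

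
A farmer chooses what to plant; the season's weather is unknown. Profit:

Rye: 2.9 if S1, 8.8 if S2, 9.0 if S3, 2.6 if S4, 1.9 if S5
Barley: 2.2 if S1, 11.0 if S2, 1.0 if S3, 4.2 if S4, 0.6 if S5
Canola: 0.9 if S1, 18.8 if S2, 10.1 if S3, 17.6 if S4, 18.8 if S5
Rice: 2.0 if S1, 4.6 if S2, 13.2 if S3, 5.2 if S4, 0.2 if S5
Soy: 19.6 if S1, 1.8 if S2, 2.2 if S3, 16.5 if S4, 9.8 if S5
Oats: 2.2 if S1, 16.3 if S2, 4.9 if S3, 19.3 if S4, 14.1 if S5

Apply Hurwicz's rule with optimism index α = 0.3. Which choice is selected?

Rye: 0.3·9.0 + 0.7·1.9 = 4.03
Barley: 0.3·11.0 + 0.7·0.6 = 3.72
Canola: 0.3·18.8 + 0.7·0.9 = 6.27
Rice: 0.3·13.2 + 0.7·0.2 = 4.1
Soy: 0.3·19.6 + 0.7·1.8 = 7.14
Oats: 0.3·19.3 + 0.7·2.2 = 7.33
Highest Hurwicz score = 7.33 → Oats.

Oats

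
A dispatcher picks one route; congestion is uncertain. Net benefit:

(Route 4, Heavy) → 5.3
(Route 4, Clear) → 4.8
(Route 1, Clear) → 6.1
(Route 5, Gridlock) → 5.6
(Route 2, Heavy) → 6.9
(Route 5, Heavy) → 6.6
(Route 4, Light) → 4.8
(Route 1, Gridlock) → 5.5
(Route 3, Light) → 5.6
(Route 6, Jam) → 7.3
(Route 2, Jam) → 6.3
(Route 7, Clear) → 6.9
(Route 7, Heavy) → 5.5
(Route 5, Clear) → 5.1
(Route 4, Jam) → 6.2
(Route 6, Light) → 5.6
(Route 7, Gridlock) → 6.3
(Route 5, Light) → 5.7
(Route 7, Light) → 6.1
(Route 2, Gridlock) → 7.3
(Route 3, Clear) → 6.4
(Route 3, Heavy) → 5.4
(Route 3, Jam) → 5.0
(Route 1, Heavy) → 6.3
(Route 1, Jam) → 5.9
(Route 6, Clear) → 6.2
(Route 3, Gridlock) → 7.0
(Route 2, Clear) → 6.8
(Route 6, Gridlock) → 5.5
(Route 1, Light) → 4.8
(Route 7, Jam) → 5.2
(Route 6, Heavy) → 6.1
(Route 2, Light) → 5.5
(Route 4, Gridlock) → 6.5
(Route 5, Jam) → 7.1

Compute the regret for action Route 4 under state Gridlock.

0.8

Best payoff under Gridlock is 7.3.
Regret = 7.3 − 6.5 = 0.8.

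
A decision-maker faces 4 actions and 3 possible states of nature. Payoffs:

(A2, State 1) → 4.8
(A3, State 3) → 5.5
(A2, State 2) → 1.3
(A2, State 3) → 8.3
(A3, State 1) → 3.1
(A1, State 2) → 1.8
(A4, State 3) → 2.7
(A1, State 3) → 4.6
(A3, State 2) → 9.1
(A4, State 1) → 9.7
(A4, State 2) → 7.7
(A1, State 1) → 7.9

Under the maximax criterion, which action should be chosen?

Row maxima: A1=7.9, A2=8.3, A3=9.1, A4=9.7
Best best-case = 9.7 → A4.

A4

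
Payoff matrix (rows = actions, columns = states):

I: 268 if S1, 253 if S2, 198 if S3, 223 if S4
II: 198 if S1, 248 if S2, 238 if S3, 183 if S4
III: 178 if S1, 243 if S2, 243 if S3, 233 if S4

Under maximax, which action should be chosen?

Row maxima: I=268, II=248, III=243
Best best-case = 268 → I.

I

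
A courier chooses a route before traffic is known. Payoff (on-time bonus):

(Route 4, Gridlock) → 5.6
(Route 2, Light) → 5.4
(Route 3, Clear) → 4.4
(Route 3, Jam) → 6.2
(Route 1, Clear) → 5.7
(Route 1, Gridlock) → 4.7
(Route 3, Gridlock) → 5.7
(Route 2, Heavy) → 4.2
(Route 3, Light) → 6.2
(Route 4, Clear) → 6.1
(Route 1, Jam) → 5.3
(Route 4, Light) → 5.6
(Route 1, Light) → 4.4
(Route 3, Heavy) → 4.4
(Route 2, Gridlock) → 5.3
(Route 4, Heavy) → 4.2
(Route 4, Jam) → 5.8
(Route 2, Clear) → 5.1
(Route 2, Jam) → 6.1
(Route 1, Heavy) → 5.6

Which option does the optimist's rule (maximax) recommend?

Route 3

Row maxima: Route 1=5.7, Route 2=6.1, Route 3=6.2, Route 4=6.1
Best best-case = 6.2 → Route 3.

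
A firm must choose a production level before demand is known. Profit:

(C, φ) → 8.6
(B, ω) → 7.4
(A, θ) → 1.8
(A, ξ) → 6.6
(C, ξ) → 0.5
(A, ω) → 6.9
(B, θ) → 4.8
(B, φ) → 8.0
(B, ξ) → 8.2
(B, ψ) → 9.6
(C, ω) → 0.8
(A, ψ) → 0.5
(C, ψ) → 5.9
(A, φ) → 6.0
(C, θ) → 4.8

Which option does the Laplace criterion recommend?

B

Row averages: A=4.36, B=7.6, C=4.12
Highest average = 7.6 → B.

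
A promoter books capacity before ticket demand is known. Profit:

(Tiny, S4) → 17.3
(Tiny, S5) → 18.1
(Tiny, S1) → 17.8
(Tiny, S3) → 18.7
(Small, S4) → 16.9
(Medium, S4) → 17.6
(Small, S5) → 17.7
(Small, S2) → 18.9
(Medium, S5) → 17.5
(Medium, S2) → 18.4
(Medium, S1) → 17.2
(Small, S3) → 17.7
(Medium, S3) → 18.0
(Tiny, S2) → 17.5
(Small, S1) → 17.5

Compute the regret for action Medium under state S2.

0.5

Best payoff under S2 is 18.9.
Regret = 18.9 − 18.4 = 0.5.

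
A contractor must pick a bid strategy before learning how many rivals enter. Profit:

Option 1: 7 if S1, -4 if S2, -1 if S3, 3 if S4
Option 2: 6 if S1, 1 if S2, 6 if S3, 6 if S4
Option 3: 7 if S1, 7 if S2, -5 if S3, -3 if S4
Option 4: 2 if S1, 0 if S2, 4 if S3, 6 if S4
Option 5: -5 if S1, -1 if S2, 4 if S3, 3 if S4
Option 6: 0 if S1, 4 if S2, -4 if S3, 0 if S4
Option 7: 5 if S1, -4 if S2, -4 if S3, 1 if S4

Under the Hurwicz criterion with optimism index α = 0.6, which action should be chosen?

Option 2

Option 1: 0.6·7 + 0.4·(-4) = 2.6
Option 2: 0.6·6 + 0.4·1 = 4
Option 3: 0.6·7 + 0.4·(-5) = 2.2
Option 4: 0.6·6 + 0.4·0 = 3.6
Option 5: 0.6·4 + 0.4·(-5) = 0.4
Option 6: 0.6·4 + 0.4·(-4) = 0.8
Option 7: 0.6·5 + 0.4·(-4) = 1.4
Highest Hurwicz score = 4 → Option 2.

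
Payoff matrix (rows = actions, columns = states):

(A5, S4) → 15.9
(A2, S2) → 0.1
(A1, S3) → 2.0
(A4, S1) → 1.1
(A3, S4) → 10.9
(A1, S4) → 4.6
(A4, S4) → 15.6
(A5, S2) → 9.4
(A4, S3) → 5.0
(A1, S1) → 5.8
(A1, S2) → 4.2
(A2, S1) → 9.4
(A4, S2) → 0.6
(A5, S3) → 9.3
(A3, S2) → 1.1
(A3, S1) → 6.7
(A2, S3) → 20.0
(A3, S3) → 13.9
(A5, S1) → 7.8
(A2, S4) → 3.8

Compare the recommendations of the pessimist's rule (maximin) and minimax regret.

maximin → A5; minimax regret → A3 (disagree)

Row minima: A1=2.0, A2=0.1, A3=1.1, A4=0.6, A5=7.8
Best worst-case = 7.8 → A5.
Column bests: S1=9.4, S2=9.4, S3=20.0, S4=15.9.
A1 regrets: 3.6, 5.2, 18.0, 11.3 → max 18.0
A2 regrets: 0.0, 9.3, 0.0, 12.1 → max 12.1
A3 regrets: 2.7, 8.3, 6.1, 5.0 → max 8.3
A4 regrets: 8.3, 8.8, 15.0, 0.3 → max 15.0
A5 regrets: 1.6, 0.0, 10.7, 0.0 → max 10.7
Smallest max regret = 8.3 → A3.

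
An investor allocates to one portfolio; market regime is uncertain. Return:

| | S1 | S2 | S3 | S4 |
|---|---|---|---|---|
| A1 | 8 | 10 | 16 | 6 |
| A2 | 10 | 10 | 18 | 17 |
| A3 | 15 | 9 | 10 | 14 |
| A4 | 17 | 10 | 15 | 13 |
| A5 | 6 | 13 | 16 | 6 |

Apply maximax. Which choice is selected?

A2

Row maxima: A1=16, A2=18, A3=15, A4=17, A5=16
Best best-case = 18 → A2.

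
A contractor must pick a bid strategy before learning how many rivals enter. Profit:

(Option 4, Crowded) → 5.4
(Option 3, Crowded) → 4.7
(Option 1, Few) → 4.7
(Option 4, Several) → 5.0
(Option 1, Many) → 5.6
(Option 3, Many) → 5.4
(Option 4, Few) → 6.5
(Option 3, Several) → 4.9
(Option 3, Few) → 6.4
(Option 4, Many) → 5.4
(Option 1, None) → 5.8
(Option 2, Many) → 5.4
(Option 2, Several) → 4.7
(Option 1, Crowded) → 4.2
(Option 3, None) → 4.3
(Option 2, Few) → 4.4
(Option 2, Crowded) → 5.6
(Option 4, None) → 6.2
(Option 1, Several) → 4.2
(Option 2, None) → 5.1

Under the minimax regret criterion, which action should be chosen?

Column bests: None=6.2, Few=6.5, Several=5.0, Many=5.6, Crowded=5.6.
Option 1 regrets: 0.4, 1.8, 0.8, 0.0, 1.4 → max 1.8
Option 2 regrets: 1.1, 2.1, 0.3, 0.2, 0.0 → max 2.1
Option 3 regrets: 1.9, 0.1, 0.1, 0.2, 0.9 → max 1.9
Option 4 regrets: 0.0, 0.0, 0.0, 0.2, 0.2 → max 0.2
Smallest max regret = 0.2 → Option 4.

Option 4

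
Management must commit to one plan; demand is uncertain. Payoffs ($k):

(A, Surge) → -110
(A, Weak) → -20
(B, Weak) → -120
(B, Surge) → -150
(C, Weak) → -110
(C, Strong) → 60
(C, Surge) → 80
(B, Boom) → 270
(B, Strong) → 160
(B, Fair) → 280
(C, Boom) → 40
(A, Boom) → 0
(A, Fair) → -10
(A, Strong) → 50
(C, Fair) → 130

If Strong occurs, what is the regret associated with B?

Best payoff under Strong is 160.
Regret = 160 − 160 = 0.

0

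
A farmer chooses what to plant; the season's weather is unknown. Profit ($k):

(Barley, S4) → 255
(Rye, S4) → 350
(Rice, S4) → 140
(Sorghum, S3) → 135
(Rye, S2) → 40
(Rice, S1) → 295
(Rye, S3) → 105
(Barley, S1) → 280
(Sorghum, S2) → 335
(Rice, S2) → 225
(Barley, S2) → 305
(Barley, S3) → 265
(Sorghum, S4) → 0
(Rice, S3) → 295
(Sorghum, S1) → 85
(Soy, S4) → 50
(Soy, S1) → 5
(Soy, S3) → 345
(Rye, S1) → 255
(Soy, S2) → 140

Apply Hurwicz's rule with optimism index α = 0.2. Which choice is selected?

Sorghum: 0.2·335 + 0.8·0 = 67
Soy: 0.2·345 + 0.8·5 = 73
Rye: 0.2·350 + 0.8·40 = 102
Rice: 0.2·295 + 0.8·140 = 171
Barley: 0.2·305 + 0.8·255 = 265
Highest Hurwicz score = 265 → Barley.

Barley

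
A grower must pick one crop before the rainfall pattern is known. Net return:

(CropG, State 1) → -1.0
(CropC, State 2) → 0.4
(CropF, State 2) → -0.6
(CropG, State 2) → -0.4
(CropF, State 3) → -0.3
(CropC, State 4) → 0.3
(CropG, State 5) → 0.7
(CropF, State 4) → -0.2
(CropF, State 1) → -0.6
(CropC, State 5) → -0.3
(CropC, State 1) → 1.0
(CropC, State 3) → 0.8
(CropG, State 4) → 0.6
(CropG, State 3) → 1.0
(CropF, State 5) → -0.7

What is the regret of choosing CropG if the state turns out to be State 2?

0.8

Best payoff under State 2 is 0.4.
Regret = 0.4 − (-0.4) = 0.8.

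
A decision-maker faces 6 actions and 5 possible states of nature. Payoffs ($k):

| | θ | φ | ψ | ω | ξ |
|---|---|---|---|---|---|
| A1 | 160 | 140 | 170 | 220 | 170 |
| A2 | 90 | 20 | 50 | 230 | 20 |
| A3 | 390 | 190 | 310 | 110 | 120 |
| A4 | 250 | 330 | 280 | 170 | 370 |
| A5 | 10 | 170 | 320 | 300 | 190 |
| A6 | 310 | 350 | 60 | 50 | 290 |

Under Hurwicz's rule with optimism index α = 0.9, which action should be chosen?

A1: 0.9·220 + 0.1·140 = 212
A2: 0.9·230 + 0.1·20 = 209
A3: 0.9·390 + 0.1·110 = 362
A4: 0.9·370 + 0.1·170 = 350
A5: 0.9·320 + 0.1·10 = 289
A6: 0.9·350 + 0.1·50 = 320
Highest Hurwicz score = 362 → A3.

A3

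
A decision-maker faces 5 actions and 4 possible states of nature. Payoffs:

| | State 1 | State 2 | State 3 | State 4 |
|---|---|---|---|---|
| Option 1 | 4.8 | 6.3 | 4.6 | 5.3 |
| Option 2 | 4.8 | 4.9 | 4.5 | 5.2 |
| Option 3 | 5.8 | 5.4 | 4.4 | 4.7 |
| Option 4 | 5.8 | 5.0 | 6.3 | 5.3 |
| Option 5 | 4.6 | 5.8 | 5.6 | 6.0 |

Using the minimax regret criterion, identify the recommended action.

Column bests: State 1=5.8, State 2=6.3, State 3=6.3, State 4=6.0.
Option 1 regrets: 1.0, 0.0, 1.7, 0.7 → max 1.7
Option 2 regrets: 1.0, 1.4, 1.8, 0.8 → max 1.8
Option 3 regrets: 0.0, 0.9, 1.9, 1.3 → max 1.9
Option 4 regrets: 0.0, 1.3, 0.0, 0.7 → max 1.3
Option 5 regrets: 1.2, 0.5, 0.7, 0.0 → max 1.2
Smallest max regret = 1.2 → Option 5.

Option 5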